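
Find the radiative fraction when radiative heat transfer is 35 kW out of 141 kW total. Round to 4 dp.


f_rad = Q_rad / Q_total
f_rad = 35 / 141 = 0.2482


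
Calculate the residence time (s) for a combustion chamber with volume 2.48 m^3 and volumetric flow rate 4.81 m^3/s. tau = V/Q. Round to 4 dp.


tau = V / Q_flow
tau = 2.48 / 4.81 = 0.5156 s


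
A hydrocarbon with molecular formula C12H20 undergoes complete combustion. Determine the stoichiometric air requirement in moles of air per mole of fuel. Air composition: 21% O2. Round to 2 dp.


Balanced combustion: C12H20 + 17 O2 -> 12 CO2 + 10 H2O
O2 needed = C + H/4 = 12 + 20/4 = 17.00 moles
Air moles = O2 / 0.21 = 17.00 / 0.21 = 80.95 moles air


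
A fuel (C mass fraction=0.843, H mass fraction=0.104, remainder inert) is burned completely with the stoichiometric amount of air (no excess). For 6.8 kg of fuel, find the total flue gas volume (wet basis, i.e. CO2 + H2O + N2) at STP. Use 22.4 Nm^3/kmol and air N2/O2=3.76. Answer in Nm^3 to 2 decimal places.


Per kg fuel: CO2 = (C/12 kmol)*22.4 = (0.843/12)*22.4 = 1.57360 Nm^3
Per kg fuel: H2O = (H/2 kmol)*22.4 = (0.104/2)*22.4 = 1.16480 Nm^3
O2 needed per kg fuel = C/12 + H/4 = 0.843/12 + 0.104/4 = 0.09625000 kmol
Per kg fuel: N2 = O2*3.76*22.4 = 0.09625000*3.76*22.4 = 8.10656 Nm^3
Total per kg = 1.57360 + 1.16480 + 8.10656 = 10.84496 Nm^3
Total = 10.84496 * 6.8 = 73.75 Nm^3


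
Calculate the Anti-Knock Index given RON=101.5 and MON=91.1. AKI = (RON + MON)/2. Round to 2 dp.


AKI = (RON + MON) / 2
AKI = (101.5 + 91.1) / 2
AKI = 192.6 / 2 = 96.30


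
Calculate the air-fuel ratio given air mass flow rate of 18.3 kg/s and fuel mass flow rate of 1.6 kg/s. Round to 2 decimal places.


AFR = m_air / m_fuel
AFR = 18.3 / 1.6 = 11.44


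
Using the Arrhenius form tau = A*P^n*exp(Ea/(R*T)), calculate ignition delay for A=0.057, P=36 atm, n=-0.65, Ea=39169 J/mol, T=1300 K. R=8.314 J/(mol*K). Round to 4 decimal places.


tau = A * P^n * exp(Ea/(R*T))
P^n = 36^(-0.65) = 0.09736511
Ea/(R*T) = 39169/(8.314*1300) = 3.624008
exp(Ea/(R*T)) = 37.487506
tau = 0.057 * 0.09736511 * 37.487506 = 0.2080 ms


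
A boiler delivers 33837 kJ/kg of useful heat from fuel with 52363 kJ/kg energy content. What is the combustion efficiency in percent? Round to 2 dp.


Efficiency = (Q_useful / Q_fuel) * 100
Efficiency = (33837 / 52363) * 100
Efficiency = 0.6462 * 100 = 64.62%


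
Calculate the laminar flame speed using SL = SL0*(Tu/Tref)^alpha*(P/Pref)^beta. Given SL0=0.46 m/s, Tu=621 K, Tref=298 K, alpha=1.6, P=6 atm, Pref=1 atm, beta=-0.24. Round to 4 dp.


SL = SL0 * (Tu/Tref)^alpha * (P/Pref)^beta
T ratio = 621/298 = 2.08389262
(T ratio)^alpha = 2.08389262^1.6 = 3.237431
(P/Pref)^beta = 6^(-0.24) = 0.650495
SL = 0.46 * 3.237431 * 0.650495 = 0.9687 m/s


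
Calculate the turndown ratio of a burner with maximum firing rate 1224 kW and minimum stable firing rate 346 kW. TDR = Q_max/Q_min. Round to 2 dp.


TDR = Q_max / Q_min
TDR = 1224 / 346 = 3.54


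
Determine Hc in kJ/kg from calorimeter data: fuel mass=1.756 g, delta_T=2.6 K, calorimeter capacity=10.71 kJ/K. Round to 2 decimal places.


Hc = C_cal * delta_T / m_fuel
Q_released = 10.71 * 2.6 = 27.8460 kJ
m_fuel = 1.756 g = 1.756/1000 kg = 0.001756 kg
Hc = 27.8460 / 0.001756 = 15857.63 kJ/kg


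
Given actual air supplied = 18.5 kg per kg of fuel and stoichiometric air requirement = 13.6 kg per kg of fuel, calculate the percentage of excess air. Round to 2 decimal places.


Excess air = actual - stoichiometric = 18.5 - 13.6 = 4.90 kg/kg fuel
Excess air % = (excess / stoich) * 100 = (4.90 / 13.6) * 100 = 36.03%


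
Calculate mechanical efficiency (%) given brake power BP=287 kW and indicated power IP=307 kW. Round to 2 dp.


eta_mech = (BP / IP) * 100
Ratio = 287 / 307 = 0.9349
eta_mech = 0.9349 * 100 = 93.49%


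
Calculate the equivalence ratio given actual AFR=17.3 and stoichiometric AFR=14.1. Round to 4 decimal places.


phi = AFR_stoich / AFR_actual
phi = 14.1 / 17.3 = 0.8150


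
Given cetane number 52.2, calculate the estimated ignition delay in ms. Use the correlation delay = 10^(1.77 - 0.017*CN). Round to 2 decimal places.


delay = 10^(1.77 - 0.017*CN)
Exponent = 1.77 - 0.017*52.2 = 0.8826
delay = 10^0.8826 = 7.63 ms


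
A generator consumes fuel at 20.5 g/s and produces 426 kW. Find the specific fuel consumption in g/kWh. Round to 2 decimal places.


SFC = (mf / BP) * 3600
Rate = 20.5 / 426 = 0.048122 g/(s*kW)
SFC = 0.048122 * 3600 = 173.24 g/kWh


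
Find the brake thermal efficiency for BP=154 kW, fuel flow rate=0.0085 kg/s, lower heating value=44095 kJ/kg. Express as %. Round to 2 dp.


eta_BTE = (BP / (mf * LHV)) * 100
Denominator = 0.0085 * 44095 = 374.8075 kW
eta_BTE = (154 / 374.8075) * 100 = 41.09%


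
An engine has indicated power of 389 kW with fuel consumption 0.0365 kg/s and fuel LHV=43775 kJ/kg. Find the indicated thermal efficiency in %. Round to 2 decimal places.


eta_ith = (IP / (mf * LHV)) * 100
Denominator = 0.0365 * 43775 = 1597.7875 kW
eta_ith = (389 / 1597.7875) * 100 = 24.35%


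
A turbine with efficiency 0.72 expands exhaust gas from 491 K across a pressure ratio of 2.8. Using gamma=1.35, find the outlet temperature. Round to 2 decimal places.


T_out = T_in * (1 - eta * (1 - PR^(-(gamma-1)/gamma)))
Exponent = -(1.35-1)/1.35 = -0.25925926
PR^exp = 2.8^(-0.25925926) = 0.76572026
Factor = 1 - 0.72*(1 - 0.76572026) = 0.83131859
T_out = 491 * 0.83131859 = 408.18 K


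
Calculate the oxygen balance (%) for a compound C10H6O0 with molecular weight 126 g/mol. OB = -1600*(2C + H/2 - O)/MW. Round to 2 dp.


OB = -1600 * (2C + H/2 - O) / MW
Inner = 2*10 + 6/2 - 0 = 23.00
OB = -1600 * 23.00 / 126 = -292.06%


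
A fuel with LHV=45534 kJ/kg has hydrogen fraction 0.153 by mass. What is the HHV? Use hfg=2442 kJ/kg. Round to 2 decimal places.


HHV = LHV + hfg * 9 * H
Water addition = 2442 * 9 * 0.153 = 3362.634 kJ/kg
HHV = 45534 + 3362.634 = 48896.63 kJ/kg


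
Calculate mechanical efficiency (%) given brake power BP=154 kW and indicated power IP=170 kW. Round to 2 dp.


eta_mech = (BP / IP) * 100
Ratio = 154 / 170 = 0.9059
eta_mech = 0.9059 * 100 = 90.59%


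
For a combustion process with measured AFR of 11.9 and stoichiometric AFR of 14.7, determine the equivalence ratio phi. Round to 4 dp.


phi = AFR_stoich / AFR_actual
phi = 14.7 / 11.9 = 1.2353


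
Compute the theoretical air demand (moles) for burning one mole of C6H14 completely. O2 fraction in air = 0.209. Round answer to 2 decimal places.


Balanced combustion: C6H14 + 9.5 O2 -> 6 CO2 + 7 H2O
O2 needed = C + H/4 = 6 + 14/4 = 9.50 moles
Air moles = O2 / 0.209 = 9.50 / 0.209 = 45.45 moles air


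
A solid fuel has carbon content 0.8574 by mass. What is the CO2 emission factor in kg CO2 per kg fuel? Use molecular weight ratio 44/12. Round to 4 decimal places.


EF = C_frac * (M_CO2 / M_C)
EF = 0.8574 * (44/12)
EF = 0.8574 * 3.666667 = 3.1438 kg_CO2/kg_fuel


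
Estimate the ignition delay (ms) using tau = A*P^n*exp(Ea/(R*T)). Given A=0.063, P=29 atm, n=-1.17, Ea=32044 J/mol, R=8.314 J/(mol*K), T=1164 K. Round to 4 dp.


tau = A * P^n * exp(Ea/(R*T))
P^n = 29^(-1.17) = 0.01945335
Ea/(R*T) = 32044/(8.314*1164) = 3.311187
exp(Ea/(R*T)) = 27.417654
tau = 0.063 * 0.01945335 * 27.417654 = 0.0336 ms


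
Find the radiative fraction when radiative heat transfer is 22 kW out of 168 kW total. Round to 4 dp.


f_rad = Q_rad / Q_total
f_rad = 22 / 168 = 0.1310


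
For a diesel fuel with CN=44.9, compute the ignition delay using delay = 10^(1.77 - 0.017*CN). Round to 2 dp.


delay = 10^(1.77 - 0.017*CN)
Exponent = 1.77 - 0.017*44.9 = 1.0067
delay = 10^1.0067 = 10.16 ms


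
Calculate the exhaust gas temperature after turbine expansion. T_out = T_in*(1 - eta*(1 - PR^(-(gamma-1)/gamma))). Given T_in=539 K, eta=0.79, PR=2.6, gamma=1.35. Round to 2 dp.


T_out = T_in * (1 - eta * (1 - PR^(-(gamma-1)/gamma)))
Exponent = -(1.35-1)/1.35 = -0.25925926
PR^exp = 2.6^(-0.25925926) = 0.78057442
Factor = 1 - 0.79*(1 - 0.78057442) = 0.82665379
T_out = 539 * 0.82665379 = 445.57 K


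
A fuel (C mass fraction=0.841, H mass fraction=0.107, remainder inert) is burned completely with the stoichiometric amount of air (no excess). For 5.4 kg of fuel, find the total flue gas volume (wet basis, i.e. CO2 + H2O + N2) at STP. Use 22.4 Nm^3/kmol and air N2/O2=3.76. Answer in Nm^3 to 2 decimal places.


Per kg fuel: CO2 = (C/12 kmol)*22.4 = (0.841/12)*22.4 = 1.56987 Nm^3
Per kg fuel: H2O = (H/2 kmol)*22.4 = (0.107/2)*22.4 = 1.19840 Nm^3
O2 needed per kg fuel = C/12 + H/4 = 0.841/12 + 0.107/4 = 0.09683333 kmol
Per kg fuel: N2 = O2*3.76*22.4 = 0.09683333*3.76*22.4 = 8.15569 Nm^3
Total per kg = 1.56987 + 1.19840 + 8.15569 = 10.92396 Nm^3
Total = 10.92396 * 5.4 = 58.99 Nm^3


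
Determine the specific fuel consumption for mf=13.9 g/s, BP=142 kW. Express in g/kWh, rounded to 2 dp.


SFC = (mf / BP) * 3600
Rate = 13.9 / 142 = 0.097887 g/(s*kW)
SFC = 0.097887 * 3600 = 352.39 g/kWh


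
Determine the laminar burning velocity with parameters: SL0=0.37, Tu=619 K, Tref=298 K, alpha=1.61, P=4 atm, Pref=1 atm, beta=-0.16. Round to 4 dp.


SL = SL0 * (Tu/Tref)^alpha * (P/Pref)^beta
T ratio = 619/298 = 2.07718121
(T ratio)^alpha = 2.07718121^1.61 = 3.244395
(P/Pref)^beta = 4^(-0.16) = 0.801070
SL = 0.37 * 3.244395 * 0.801070 = 0.9616 m/s


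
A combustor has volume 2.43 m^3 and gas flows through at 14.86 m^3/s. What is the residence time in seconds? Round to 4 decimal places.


tau = V / Q_flow
tau = 2.43 / 14.86 = 0.1635 s


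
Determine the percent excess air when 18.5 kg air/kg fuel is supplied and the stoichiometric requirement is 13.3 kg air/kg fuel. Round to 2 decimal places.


Excess air = actual - stoichiometric = 18.5 - 13.3 = 5.20 kg/kg fuel
Excess air % = (excess / stoich) * 100 = (5.20 / 13.3) * 100 = 39.10%


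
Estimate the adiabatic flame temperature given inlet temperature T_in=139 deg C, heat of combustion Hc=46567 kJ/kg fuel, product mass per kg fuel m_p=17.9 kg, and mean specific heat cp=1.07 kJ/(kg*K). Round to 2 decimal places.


T_ad = T_in + Hc / (m_p * cp)
Denominator = 17.9 * 1.07 = 19.1530
Temperature rise = 46567 / 19.1530 = 2431.32 K
T_ad = 139 + 2431.32 = 2570.32 deg C


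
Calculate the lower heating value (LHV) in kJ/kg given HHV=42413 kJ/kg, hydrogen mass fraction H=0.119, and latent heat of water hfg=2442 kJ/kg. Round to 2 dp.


LHV = HHV - hfg * 9 * H
Water correction = 2442 * 9 * 0.119 = 2615.382 kJ/kg
LHV = 42413 - 2615.382 = 39797.62 kJ/kg


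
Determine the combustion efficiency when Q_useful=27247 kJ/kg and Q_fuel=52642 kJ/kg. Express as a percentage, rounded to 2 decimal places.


Efficiency = (Q_useful / Q_fuel) * 100
Efficiency = (27247 / 52642) * 100
Efficiency = 0.5176 * 100 = 51.76%


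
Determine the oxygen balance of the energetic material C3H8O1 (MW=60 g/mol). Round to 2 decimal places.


OB = -1600 * (2C + H/2 - O) / MW
Inner = 2*3 + 8/2 - 1 = 9.00
OB = -1600 * 9.00 / 60 = -240.00%


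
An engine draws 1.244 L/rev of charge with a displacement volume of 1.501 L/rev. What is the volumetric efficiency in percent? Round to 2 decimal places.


eta_v = (V_actual / V_disp) * 100
Ratio = 1.244 / 1.501 = 0.8288
eta_v = 0.8288 * 100 = 82.88%


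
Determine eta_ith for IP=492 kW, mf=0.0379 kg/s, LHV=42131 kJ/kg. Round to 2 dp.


eta_ith = (IP / (mf * LHV)) * 100
Denominator = 0.0379 * 42131 = 1596.7649 kW
eta_ith = (492 / 1596.7649) * 100 = 30.81%


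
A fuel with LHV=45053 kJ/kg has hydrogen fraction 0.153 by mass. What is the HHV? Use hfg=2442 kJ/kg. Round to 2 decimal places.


HHV = LHV + hfg * 9 * H
Water addition = 2442 * 9 * 0.153 = 3362.634 kJ/kg
HHV = 45053 + 3362.634 = 48415.63 kJ/kg


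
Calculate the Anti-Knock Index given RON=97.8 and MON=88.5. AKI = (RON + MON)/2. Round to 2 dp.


AKI = (RON + MON) / 2
AKI = (97.8 + 88.5) / 2
AKI = 186.3 / 2 = 93.15


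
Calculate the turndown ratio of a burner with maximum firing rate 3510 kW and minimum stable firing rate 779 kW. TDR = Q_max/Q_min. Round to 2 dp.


TDR = Q_max / Q_min
TDR = 3510 / 779 = 4.51


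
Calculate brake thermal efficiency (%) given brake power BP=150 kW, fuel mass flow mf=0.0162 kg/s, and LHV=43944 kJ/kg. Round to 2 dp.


eta_BTE = (BP / (mf * LHV)) * 100
Denominator = 0.0162 * 43944 = 711.8928 kW
eta_BTE = (150 / 711.8928) * 100 = 21.07%


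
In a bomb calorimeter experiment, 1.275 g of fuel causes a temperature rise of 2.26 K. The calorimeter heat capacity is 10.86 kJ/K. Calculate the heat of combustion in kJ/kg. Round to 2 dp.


Hc = C_cal * delta_T / m_fuel
Q_released = 10.86 * 2.26 = 24.5436 kJ
m_fuel = 1.275 g = 1.275/1000 kg = 0.001275 kg
Hc = 24.5436 / 0.001275 = 19249.88 kJ/kg


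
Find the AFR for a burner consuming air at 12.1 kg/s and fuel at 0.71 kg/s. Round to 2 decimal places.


AFR = m_air / m_fuel
AFR = 12.1 / 0.71 = 17.04


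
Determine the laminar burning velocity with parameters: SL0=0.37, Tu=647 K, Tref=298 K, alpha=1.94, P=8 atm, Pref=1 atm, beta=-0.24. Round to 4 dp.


SL = SL0 * (Tu/Tref)^alpha * (P/Pref)^beta
T ratio = 647/298 = 2.17114094
(T ratio)^alpha = 2.17114094^1.94 = 4.499609
(P/Pref)^beta = 8^(-0.24) = 0.607097
SL = 0.37 * 4.499609 * 0.607097 = 1.0107 m/s


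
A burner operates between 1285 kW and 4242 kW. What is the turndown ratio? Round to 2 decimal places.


TDR = Q_max / Q_min
TDR = 4242 / 1285 = 3.30


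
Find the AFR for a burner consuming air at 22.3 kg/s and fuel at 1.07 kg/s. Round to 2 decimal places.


AFR = m_air / m_fuel
AFR = 22.3 / 1.07 = 20.84


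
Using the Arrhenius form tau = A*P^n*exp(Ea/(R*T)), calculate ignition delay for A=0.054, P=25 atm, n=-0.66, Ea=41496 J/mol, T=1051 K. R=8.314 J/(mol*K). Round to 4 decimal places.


tau = A * P^n * exp(Ea/(R*T))
P^n = 25^(-0.66) = 0.11949771
Ea/(R*T) = 41496/(8.314*1051) = 4.748905
exp(Ea/(R*T)) = 115.457810
tau = 0.054 * 0.11949771 * 115.457810 = 0.7450 ms


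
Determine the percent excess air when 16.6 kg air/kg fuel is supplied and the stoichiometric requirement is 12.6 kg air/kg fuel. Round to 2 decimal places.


Excess air = actual - stoichiometric = 16.6 - 12.6 = 4.00 kg/kg fuel
Excess air % = (excess / stoich) * 100 = (4.00 / 12.6) * 100 = 31.75%


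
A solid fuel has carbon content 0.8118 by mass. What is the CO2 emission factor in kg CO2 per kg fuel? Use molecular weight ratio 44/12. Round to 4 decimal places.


EF = C_frac * (M_CO2 / M_C)
EF = 0.8118 * (44/12)
EF = 0.8118 * 3.666667 = 2.9766 kg_CO2/kg_fuel


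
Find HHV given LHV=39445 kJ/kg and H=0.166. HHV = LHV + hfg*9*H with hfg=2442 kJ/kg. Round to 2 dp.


HHV = LHV + hfg * 9 * H
Water addition = 2442 * 9 * 0.166 = 3648.348 kJ/kg
HHV = 39445 + 3648.348 = 43093.35 kJ/kg


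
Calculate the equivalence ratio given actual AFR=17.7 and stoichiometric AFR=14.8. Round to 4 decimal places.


phi = AFR_stoich / AFR_actual
phi = 14.8 / 17.7 = 0.8362


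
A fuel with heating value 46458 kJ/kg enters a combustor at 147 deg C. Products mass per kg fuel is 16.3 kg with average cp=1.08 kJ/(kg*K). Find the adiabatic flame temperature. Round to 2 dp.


T_ad = T_in + Hc / (m_p * cp)
Denominator = 16.3 * 1.08 = 17.6040
Temperature rise = 46458 / 17.6040 = 2639.06 K
T_ad = 147 + 2639.06 = 2786.06 deg C


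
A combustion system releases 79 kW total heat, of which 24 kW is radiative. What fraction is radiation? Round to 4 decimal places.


f_rad = Q_rad / Q_total
f_rad = 24 / 79 = 0.3038


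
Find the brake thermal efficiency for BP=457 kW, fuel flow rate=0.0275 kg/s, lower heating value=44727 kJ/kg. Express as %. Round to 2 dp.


eta_BTE = (BP / (mf * LHV)) * 100
Denominator = 0.0275 * 44727 = 1229.9925 kW
eta_BTE = (457 / 1229.9925) * 100 = 37.15%


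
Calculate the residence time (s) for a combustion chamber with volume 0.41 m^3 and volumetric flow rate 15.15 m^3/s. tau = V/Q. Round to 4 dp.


tau = V / Q_flow
tau = 0.41 / 15.15 = 0.0271 s


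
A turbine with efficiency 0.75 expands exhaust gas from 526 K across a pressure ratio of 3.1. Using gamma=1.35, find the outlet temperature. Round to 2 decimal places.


T_out = T_in * (1 - eta * (1 - PR^(-(gamma-1)/gamma)))
Exponent = -(1.35-1)/1.35 = -0.25925926
PR^exp = 3.1^(-0.25925926) = 0.74577862
Factor = 1 - 0.75*(1 - 0.74577862) = 0.80933397
T_out = 526 * 0.80933397 = 425.71 K


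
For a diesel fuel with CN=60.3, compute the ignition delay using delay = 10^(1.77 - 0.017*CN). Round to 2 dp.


delay = 10^(1.77 - 0.017*CN)
Exponent = 1.77 - 0.017*60.3 = 0.7449
delay = 10^0.7449 = 5.56 ms


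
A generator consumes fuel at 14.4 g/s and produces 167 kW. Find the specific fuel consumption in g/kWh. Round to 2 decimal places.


SFC = (mf / BP) * 3600
Rate = 14.4 / 167 = 0.086228 g/(s*kW)
SFC = 0.086228 * 3600 = 310.42 g/kWh


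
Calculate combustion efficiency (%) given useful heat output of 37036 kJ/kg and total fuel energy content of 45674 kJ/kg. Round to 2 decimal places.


Efficiency = (Q_useful / Q_fuel) * 100
Efficiency = (37036 / 45674) * 100
Efficiency = 0.8109 * 100 = 81.09%


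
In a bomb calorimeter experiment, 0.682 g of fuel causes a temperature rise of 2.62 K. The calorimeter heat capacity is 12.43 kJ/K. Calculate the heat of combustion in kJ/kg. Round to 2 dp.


Hc = C_cal * delta_T / m_fuel
Q_released = 12.43 * 2.62 = 32.5666 kJ
m_fuel = 0.682 g = 0.682/1000 kg = 0.000682 kg
Hc = 32.5666 / 0.000682 = 47751.61 kJ/kg


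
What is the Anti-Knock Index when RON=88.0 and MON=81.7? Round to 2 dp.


AKI = (RON + MON) / 2
AKI = (88.0 + 81.7) / 2
AKI = 169.7 / 2 = 84.85


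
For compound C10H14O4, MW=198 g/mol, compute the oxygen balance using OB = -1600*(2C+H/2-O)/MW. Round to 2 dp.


OB = -1600 * (2C + H/2 - O) / MW
Inner = 2*10 + 14/2 - 4 = 23.00
OB = -1600 * 23.00 / 198 = -185.86%


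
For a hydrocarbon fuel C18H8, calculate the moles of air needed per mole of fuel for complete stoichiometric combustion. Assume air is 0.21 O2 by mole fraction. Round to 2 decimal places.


Balanced combustion: C18H8 + 20 O2 -> 18 CO2 + 4 H2O
O2 needed = C + H/4 = 18 + 8/4 = 20.00 moles
Air moles = O2 / 0.21 = 20.00 / 0.21 = 95.24 moles air


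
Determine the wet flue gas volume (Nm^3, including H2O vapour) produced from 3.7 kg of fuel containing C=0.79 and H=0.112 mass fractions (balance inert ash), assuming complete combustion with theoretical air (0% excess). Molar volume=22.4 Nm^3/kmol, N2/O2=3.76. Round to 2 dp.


Per kg fuel: CO2 = (C/12 kmol)*22.4 = (0.79/12)*22.4 = 1.47467 Nm^3
Per kg fuel: H2O = (H/2 kmol)*22.4 = (0.112/2)*22.4 = 1.25440 Nm^3
O2 needed per kg fuel = C/12 + H/4 = 0.79/12 + 0.112/4 = 0.09383333 kmol
Per kg fuel: N2 = O2*3.76*22.4 = 0.09383333*3.76*22.4 = 7.90302 Nm^3
Total per kg = 1.47467 + 1.25440 + 7.90302 = 10.63209 Nm^3
Total = 10.63209 * 3.7 = 39.34 Nm^3


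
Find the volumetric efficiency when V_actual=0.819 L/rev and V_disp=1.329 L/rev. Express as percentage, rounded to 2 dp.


eta_v = (V_actual / V_disp) * 100
Ratio = 0.819 / 1.329 = 0.6163
eta_v = 0.6163 * 100 = 61.63%


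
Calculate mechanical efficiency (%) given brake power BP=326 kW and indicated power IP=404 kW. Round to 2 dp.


eta_mech = (BP / IP) * 100
Ratio = 326 / 404 = 0.8069
eta_mech = 0.8069 * 100 = 80.69%


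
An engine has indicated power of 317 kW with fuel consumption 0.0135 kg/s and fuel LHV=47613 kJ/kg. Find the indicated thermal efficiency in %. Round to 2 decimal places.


eta_ith = (IP / (mf * LHV)) * 100
Denominator = 0.0135 * 47613 = 642.7755 kW
eta_ith = (317 / 642.7755) * 100 = 49.32%


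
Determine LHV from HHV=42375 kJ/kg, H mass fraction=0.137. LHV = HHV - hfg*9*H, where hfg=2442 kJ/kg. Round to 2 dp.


LHV = HHV - hfg * 9 * H
Water correction = 2442 * 9 * 0.137 = 3010.986 kJ/kg
LHV = 42375 - 3010.986 = 39364.01 kJ/kg


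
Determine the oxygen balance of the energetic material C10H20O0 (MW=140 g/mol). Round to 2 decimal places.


OB = -1600 * (2C + H/2 - O) / MW
Inner = 2*10 + 20/2 - 0 = 30.00
OB = -1600 * 30.00 / 140 = -342.86%


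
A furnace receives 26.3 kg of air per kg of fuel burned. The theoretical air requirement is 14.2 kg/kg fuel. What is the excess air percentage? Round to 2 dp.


Excess air = actual - stoichiometric = 26.3 - 14.2 = 12.10 kg/kg fuel
Excess air % = (excess / stoich) * 100 = (12.10 / 14.2) * 100 = 85.21%


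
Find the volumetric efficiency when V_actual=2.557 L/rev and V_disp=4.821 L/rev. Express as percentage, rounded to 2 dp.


eta_v = (V_actual / V_disp) * 100
Ratio = 2.557 / 4.821 = 0.5304
eta_v = 0.5304 * 100 = 53.04%


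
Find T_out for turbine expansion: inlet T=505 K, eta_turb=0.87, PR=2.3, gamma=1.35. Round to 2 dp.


T_out = T_in * (1 - eta * (1 - PR^(-(gamma-1)/gamma)))
Exponent = -(1.35-1)/1.35 = -0.25925926
PR^exp = 2.3^(-0.25925926) = 0.80578413
Factor = 1 - 0.87*(1 - 0.80578413) = 0.83103219
T_out = 505 * 0.83103219 = 419.67 K


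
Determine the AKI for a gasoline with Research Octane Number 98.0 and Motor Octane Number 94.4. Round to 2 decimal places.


AKI = (RON + MON) / 2
AKI = (98.0 + 94.4) / 2
AKI = 192.4 / 2 = 96.20


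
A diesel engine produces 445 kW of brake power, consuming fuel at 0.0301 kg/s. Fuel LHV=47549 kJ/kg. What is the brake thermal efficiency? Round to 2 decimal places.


eta_BTE = (BP / (mf * LHV)) * 100
Denominator = 0.0301 * 47549 = 1431.2249 kW
eta_BTE = (445 / 1431.2249) * 100 = 31.09%


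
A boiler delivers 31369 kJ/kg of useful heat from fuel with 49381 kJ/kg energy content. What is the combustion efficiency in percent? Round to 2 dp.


Efficiency = (Q_useful / Q_fuel) * 100
Efficiency = (31369 / 49381) * 100
Efficiency = 0.6352 * 100 = 63.52%


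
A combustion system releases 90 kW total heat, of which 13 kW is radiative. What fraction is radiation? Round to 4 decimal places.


f_rad = Q_rad / Q_total
f_rad = 13 / 90 = 0.1444


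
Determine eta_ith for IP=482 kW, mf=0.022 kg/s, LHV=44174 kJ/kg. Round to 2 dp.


eta_ith = (IP / (mf * LHV)) * 100
Denominator = 0.022 * 44174 = 971.8280 kW
eta_ith = (482 / 971.8280) * 100 = 49.60%


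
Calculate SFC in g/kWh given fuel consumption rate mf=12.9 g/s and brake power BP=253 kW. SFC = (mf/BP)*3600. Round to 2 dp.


SFC = (mf / BP) * 3600
Rate = 12.9 / 253 = 0.050988 g/(s*kW)
SFC = 0.050988 * 3600 = 183.56 g/kWh


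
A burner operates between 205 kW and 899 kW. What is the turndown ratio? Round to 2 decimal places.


TDR = Q_max / Q_min
TDR = 899 / 205 = 4.39


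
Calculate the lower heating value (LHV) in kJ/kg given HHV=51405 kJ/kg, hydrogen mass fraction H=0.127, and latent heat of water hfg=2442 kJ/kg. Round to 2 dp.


LHV = HHV - hfg * 9 * H
Water correction = 2442 * 9 * 0.127 = 2791.206 kJ/kg
LHV = 51405 - 2791.206 = 48613.79 kJ/kg


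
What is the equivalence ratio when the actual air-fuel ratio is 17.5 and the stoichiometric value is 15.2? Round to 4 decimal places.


phi = AFR_stoich / AFR_actual
phi = 15.2 / 17.5 = 0.8686


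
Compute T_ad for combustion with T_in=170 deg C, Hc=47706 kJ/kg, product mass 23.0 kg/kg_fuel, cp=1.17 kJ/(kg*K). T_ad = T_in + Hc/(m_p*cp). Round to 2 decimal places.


T_ad = T_in + Hc / (m_p * cp)
Denominator = 23.0 * 1.17 = 26.9100
Temperature rise = 47706 / 26.9100 = 1772.80 K
T_ad = 170 + 1772.80 = 1942.80 deg C


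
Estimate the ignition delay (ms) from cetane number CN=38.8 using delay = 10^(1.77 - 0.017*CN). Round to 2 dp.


delay = 10^(1.77 - 0.017*CN)
Exponent = 1.77 - 0.017*38.8 = 1.1104
delay = 10^1.1104 = 12.89 ms


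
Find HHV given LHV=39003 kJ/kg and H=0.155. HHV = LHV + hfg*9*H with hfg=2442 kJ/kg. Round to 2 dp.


HHV = LHV + hfg * 9 * H
Water addition = 2442 * 9 * 0.155 = 3406.590 kJ/kg
HHV = 39003 + 3406.590 = 42409.59 kJ/kg


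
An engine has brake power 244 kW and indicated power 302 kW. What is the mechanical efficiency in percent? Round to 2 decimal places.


eta_mech = (BP / IP) * 100
Ratio = 244 / 302 = 0.8079
eta_mech = 0.8079 * 100 = 80.79%


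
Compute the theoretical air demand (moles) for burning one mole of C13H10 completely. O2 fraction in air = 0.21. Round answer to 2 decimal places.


Balanced combustion: C13H10 + 15.5 O2 -> 13 CO2 + 5 H2O
O2 needed = C + H/4 = 13 + 10/4 = 15.50 moles
Air moles = O2 / 0.21 = 15.50 / 0.21 = 73.81 moles air


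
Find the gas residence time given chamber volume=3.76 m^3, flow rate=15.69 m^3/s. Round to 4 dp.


tau = V / Q_flow
tau = 3.76 / 15.69 = 0.2396 s


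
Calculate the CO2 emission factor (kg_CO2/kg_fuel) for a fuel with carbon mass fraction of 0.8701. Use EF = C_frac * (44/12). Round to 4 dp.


EF = C_frac * (M_CO2 / M_C)
EF = 0.8701 * (44/12)
EF = 0.8701 * 3.666667 = 3.1904 kg_CO2/kg_fuel


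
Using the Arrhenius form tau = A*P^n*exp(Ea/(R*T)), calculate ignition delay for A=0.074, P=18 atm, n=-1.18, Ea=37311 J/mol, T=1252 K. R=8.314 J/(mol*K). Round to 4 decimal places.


tau = A * P^n * exp(Ea/(R*T))
P^n = 18^(-1.18) = 0.03302010
Ea/(R*T) = 37311/(8.314*1252) = 3.584450
exp(Ea/(R*T)) = 36.033538
tau = 0.074 * 0.03302010 * 36.033538 = 0.0880 ms


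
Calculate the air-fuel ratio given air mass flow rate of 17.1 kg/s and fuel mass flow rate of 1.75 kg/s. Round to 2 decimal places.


AFR = m_air / m_fuel
AFR = 17.1 / 1.75 = 9.77


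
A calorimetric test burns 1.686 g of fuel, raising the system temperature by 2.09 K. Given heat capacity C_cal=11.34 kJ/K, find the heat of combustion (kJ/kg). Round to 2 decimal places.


Hc = C_cal * delta_T / m_fuel
Q_released = 11.34 * 2.09 = 23.7006 kJ
m_fuel = 1.686 g = 1.686/1000 kg = 0.001686 kg
Hc = 23.7006 / 0.001686 = 14057.30 kJ/kg


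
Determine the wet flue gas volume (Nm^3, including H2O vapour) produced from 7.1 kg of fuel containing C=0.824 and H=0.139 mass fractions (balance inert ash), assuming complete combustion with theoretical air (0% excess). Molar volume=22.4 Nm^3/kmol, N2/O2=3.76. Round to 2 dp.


Per kg fuel: CO2 = (C/12 kmol)*22.4 = (0.824/12)*22.4 = 1.53813 Nm^3
Per kg fuel: H2O = (H/2 kmol)*22.4 = (0.139/2)*22.4 = 1.55680 Nm^3
O2 needed per kg fuel = C/12 + H/4 = 0.824/12 + 0.139/4 = 0.10341667 kmol
Per kg fuel: N2 = O2*3.76*22.4 = 0.10341667*3.76*22.4 = 8.71017 Nm^3
Total per kg = 1.53813 + 1.55680 + 8.71017 = 11.80510 Nm^3
Total = 11.80510 * 7.1 = 83.82 Nm^3


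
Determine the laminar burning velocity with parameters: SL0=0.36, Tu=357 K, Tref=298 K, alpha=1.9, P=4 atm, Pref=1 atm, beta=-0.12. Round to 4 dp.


SL = SL0 * (Tu/Tref)^alpha * (P/Pref)^beta
T ratio = 357/298 = 1.19798658
(T ratio)^alpha = 1.19798658^1.9 = 1.409479
(P/Pref)^beta = 4^(-0.12) = 0.846745
SL = 0.36 * 1.409479 * 0.846745 = 0.4296 m/s


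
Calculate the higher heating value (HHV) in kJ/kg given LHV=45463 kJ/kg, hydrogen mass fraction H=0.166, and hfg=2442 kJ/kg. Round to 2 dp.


HHV = LHV + hfg * 9 * H
Water addition = 2442 * 9 * 0.166 = 3648.348 kJ/kg
HHV = 45463 + 3648.348 = 49111.35 kJ/kg


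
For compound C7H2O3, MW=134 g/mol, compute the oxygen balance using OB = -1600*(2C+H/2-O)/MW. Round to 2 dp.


OB = -1600 * (2C + H/2 - O) / MW
Inner = 2*7 + 2/2 - 3 = 12.00
OB = -1600 * 12.00 / 134 = -143.28%


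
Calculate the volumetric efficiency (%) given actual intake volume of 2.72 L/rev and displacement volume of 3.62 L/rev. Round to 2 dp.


eta_v = (V_actual / V_disp) * 100
Ratio = 2.72 / 3.62 = 0.7514
eta_v = 0.7514 * 100 = 75.14%


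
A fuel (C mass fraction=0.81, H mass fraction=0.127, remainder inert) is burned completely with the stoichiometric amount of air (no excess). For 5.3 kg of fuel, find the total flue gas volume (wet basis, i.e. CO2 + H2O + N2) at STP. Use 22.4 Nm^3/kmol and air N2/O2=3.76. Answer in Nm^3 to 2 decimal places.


Per kg fuel: CO2 = (C/12 kmol)*22.4 = (0.81/12)*22.4 = 1.51200 Nm^3
Per kg fuel: H2O = (H/2 kmol)*22.4 = (0.127/2)*22.4 = 1.42240 Nm^3
O2 needed per kg fuel = C/12 + H/4 = 0.81/12 + 0.127/4 = 0.09925000 kmol
Per kg fuel: N2 = O2*3.76*22.4 = 0.09925000*3.76*22.4 = 8.35923 Nm^3
Total per kg = 1.51200 + 1.42240 + 8.35923 = 11.29363 Nm^3
Total = 11.29363 * 5.3 = 59.86 Nm^3


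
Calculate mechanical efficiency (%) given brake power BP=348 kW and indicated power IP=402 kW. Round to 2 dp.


eta_mech = (BP / IP) * 100
Ratio = 348 / 402 = 0.8657
eta_mech = 0.8657 * 100 = 86.57%


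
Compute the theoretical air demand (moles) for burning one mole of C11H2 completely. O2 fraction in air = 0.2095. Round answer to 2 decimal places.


Balanced combustion: C11H2 + 11.5 O2 -> 11 CO2 + 1 H2O
O2 needed = C + H/4 = 11 + 2/4 = 11.50 moles
Air moles = O2 / 0.2095 = 11.50 / 0.2095 = 54.89 moles air


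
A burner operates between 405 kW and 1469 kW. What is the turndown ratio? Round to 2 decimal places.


TDR = Q_max / Q_min
TDR = 1469 / 405 = 3.63


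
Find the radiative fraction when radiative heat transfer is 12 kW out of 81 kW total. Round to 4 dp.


f_rad = Q_rad / Q_total
f_rad = 12 / 81 = 0.1481


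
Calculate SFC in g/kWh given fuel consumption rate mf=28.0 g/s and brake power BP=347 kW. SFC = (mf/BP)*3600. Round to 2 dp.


SFC = (mf / BP) * 3600
Rate = 28.0 / 347 = 0.080692 g/(s*kW)
SFC = 0.080692 * 3600 = 290.49 g/kWh


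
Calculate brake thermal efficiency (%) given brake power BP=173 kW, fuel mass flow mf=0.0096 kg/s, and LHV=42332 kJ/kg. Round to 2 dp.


eta_BTE = (BP / (mf * LHV)) * 100
Denominator = 0.0096 * 42332 = 406.3872 kW
eta_BTE = (173 / 406.3872) * 100 = 42.57%


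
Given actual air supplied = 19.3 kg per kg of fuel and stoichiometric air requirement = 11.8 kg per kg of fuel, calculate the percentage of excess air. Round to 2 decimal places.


Excess air = actual - stoichiometric = 19.3 - 11.8 = 7.50 kg/kg fuel
Excess air % = (excess / stoich) * 100 = (7.50 / 11.8) * 100 = 63.56%


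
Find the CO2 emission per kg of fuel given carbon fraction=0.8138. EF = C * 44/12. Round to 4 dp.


EF = C_frac * (M_CO2 / M_C)
EF = 0.8138 * (44/12)
EF = 0.8138 * 3.666667 = 2.9839 kg_CO2/kg_fuel


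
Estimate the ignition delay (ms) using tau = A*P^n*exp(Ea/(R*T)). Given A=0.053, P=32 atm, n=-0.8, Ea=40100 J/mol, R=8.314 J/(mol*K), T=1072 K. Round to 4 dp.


tau = A * P^n * exp(Ea/(R*T))
P^n = 32^(-0.8) = 0.06250000
Ea/(R*T) = 40100/(8.314*1072) = 4.499244
exp(Ea/(R*T)) = 89.949124
tau = 0.053 * 0.06250000 * 89.949124 = 0.2980 ms


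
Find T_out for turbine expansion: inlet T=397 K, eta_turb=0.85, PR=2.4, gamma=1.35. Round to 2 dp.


T_out = T_in * (1 - eta * (1 - PR^(-(gamma-1)/gamma)))
Exponent = -(1.35-1)/1.35 = -0.25925926
PR^exp = 2.4^(-0.25925926) = 0.79694200
Factor = 1 - 0.85*(1 - 0.79694200) = 0.82740070
T_out = 397 * 0.82740070 = 328.48 K


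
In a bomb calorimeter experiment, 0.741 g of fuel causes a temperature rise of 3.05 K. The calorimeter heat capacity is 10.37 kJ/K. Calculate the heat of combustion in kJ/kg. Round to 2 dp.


Hc = C_cal * delta_T / m_fuel
Q_released = 10.37 * 3.05 = 31.6285 kJ
m_fuel = 0.741 g = 0.741/1000 kg = 0.000741 kg
Hc = 31.6285 / 0.000741 = 42683.54 kJ/kg


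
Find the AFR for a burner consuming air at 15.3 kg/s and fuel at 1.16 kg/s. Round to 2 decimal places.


AFR = m_air / m_fuel
AFR = 15.3 / 1.16 = 13.19


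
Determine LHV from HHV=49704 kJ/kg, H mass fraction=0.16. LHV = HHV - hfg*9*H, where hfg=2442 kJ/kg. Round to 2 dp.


LHV = HHV - hfg * 9 * H
Water correction = 2442 * 9 * 0.16 = 3516.480 kJ/kg
LHV = 49704 - 3516.480 = 46187.52 kJ/kg


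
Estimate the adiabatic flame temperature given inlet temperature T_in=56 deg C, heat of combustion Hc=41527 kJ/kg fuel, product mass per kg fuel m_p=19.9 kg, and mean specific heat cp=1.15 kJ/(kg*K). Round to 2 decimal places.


T_ad = T_in + Hc / (m_p * cp)
Denominator = 19.9 * 1.15 = 22.8850
Temperature rise = 41527 / 22.8850 = 1814.59 K
T_ad = 56 + 1814.59 = 1870.59 deg C


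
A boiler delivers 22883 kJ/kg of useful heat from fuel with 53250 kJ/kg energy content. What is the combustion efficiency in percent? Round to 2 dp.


Efficiency = (Q_useful / Q_fuel) * 100
Efficiency = (22883 / 53250) * 100
Efficiency = 0.4297 * 100 = 42.97%


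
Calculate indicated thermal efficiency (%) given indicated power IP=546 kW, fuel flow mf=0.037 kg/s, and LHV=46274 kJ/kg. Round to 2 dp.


eta_ith = (IP / (mf * LHV)) * 100
Denominator = 0.037 * 46274 = 1712.1380 kW
eta_ith = (546 / 1712.1380) * 100 = 31.89%


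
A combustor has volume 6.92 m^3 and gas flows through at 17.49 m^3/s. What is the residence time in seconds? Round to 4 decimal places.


tau = V / Q_flow
tau = 6.92 / 17.49 = 0.3957 s


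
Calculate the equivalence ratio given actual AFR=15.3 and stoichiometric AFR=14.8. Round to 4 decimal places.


phi = AFR_stoich / AFR_actual
phi = 14.8 / 15.3 = 0.9673


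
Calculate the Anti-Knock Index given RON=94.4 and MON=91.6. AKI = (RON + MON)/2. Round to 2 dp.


AKI = (RON + MON) / 2
AKI = (94.4 + 91.6) / 2
AKI = 186.0 / 2 = 93.00


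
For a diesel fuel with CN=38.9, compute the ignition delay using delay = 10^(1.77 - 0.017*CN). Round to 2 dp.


delay = 10^(1.77 - 0.017*CN)
Exponent = 1.77 - 0.017*38.9 = 1.1087
delay = 10^1.1087 = 12.84 ms


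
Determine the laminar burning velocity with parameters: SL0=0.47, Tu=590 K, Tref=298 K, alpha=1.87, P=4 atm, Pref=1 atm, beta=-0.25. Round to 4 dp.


SL = SL0 * (Tu/Tref)^alpha * (P/Pref)^beta
T ratio = 590/298 = 1.97986577
(T ratio)^alpha = 1.97986577^1.87 = 3.586814
(P/Pref)^beta = 4^(-0.25) = 0.707107
SL = 0.47 * 3.586814 * 0.707107 = 1.1920 m/s


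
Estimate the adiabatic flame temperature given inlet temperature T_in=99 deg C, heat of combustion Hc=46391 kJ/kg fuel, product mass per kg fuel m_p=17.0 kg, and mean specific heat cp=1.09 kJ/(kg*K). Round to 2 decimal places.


T_ad = T_in + Hc / (m_p * cp)
Denominator = 17.0 * 1.09 = 18.5300
Temperature rise = 46391 / 18.5300 = 2503.56 K
T_ad = 99 + 2503.56 = 2602.56 deg C


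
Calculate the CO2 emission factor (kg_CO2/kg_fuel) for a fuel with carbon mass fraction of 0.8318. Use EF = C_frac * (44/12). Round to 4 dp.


EF = C_frac * (M_CO2 / M_C)
EF = 0.8318 * (44/12)
EF = 0.8318 * 3.666667 = 3.0499 kg_CO2/kg_fuel


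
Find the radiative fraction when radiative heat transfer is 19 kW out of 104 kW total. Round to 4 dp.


f_rad = Q_rad / Q_total
f_rad = 19 / 104 = 0.1827


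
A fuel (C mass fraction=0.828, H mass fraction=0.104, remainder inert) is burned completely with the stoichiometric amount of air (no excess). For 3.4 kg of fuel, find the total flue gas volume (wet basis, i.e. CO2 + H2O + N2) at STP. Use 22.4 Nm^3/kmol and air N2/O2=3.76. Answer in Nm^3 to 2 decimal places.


Per kg fuel: CO2 = (C/12 kmol)*22.4 = (0.828/12)*22.4 = 1.54560 Nm^3
Per kg fuel: H2O = (H/2 kmol)*22.4 = (0.104/2)*22.4 = 1.16480 Nm^3
O2 needed per kg fuel = C/12 + H/4 = 0.828/12 + 0.104/4 = 0.09500000 kmol
Per kg fuel: N2 = O2*3.76*22.4 = 0.09500000*3.76*22.4 = 8.00128 Nm^3
Total per kg = 1.54560 + 1.16480 + 8.00128 = 10.71168 Nm^3
Total = 10.71168 * 3.4 = 36.42 Nm^3


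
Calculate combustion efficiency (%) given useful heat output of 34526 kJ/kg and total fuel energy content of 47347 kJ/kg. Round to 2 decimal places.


Efficiency = (Q_useful / Q_fuel) * 100
Efficiency = (34526 / 47347) * 100
Efficiency = 0.7292 * 100 = 72.92%


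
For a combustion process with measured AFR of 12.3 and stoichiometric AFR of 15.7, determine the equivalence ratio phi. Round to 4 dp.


phi = AFR_stoich / AFR_actual
phi = 15.7 / 12.3 = 1.2764


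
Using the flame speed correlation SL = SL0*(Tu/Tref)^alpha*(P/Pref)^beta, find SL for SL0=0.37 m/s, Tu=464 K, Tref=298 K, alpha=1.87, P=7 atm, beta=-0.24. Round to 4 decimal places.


SL = SL0 * (Tu/Tref)^alpha * (P/Pref)^beta
T ratio = 464/298 = 1.55704698
(T ratio)^alpha = 1.55704698^1.87 = 2.288781
(P/Pref)^beta = 7^(-0.24) = 0.626869
SL = 0.37 * 2.288781 * 0.626869 = 0.5309 m/s


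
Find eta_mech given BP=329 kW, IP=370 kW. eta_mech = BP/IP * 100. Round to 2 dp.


eta_mech = (BP / IP) * 100
Ratio = 329 / 370 = 0.8892
eta_mech = 0.8892 * 100 = 88.92%


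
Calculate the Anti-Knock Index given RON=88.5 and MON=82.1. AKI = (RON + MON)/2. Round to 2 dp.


AKI = (RON + MON) / 2
AKI = (88.5 + 82.1) / 2
AKI = 170.6 / 2 = 85.30


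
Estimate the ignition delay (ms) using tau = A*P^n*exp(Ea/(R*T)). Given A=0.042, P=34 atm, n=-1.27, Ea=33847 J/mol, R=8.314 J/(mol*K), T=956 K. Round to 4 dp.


tau = A * P^n * exp(Ea/(R*T))
P^n = 34^(-1.27) = 0.01135068
Ea/(R*T) = 33847/(8.314*956) = 4.258457
exp(Ea/(R*T)) = 70.700810
tau = 0.042 * 0.01135068 * 70.700810 = 0.0337 ms


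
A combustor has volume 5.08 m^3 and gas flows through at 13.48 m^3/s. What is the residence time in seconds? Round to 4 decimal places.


tau = V / Q_flow
tau = 5.08 / 13.48 = 0.3769 s


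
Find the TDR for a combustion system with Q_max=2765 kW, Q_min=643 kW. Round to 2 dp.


TDR = Q_max / Q_min
TDR = 2765 / 643 = 4.30


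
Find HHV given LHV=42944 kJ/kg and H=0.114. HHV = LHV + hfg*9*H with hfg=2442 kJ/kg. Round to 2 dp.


HHV = LHV + hfg * 9 * H
Water addition = 2442 * 9 * 0.114 = 2505.492 kJ/kg
HHV = 42944 + 2505.492 = 45449.49 kJ/kg


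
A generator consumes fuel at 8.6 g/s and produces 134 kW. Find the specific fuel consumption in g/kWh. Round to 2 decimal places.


SFC = (mf / BP) * 3600
Rate = 8.6 / 134 = 0.064179 g/(s*kW)
SFC = 0.064179 * 3600 = 231.04 g/kWh


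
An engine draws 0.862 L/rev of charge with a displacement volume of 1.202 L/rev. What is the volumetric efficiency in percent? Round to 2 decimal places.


eta_v = (V_actual / V_disp) * 100
Ratio = 0.862 / 1.202 = 0.7171
eta_v = 0.7171 * 100 = 71.71%


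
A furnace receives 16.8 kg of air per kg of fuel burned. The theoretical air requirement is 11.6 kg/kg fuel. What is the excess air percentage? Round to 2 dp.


Excess air = actual - stoichiometric = 16.8 - 11.6 = 5.20 kg/kg fuel
Excess air % = (excess / stoich) * 100 = (5.20 / 11.6) * 100 = 44.83%


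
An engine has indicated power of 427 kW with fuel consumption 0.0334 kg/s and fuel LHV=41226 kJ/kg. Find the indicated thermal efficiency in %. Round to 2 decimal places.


eta_ith = (IP / (mf * LHV)) * 100
Denominator = 0.0334 * 41226 = 1376.9484 kW
eta_ith = (427 / 1376.9484) * 100 = 31.01%


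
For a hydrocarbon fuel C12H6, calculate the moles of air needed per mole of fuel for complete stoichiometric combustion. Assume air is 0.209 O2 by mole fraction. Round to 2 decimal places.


Balanced combustion: C12H6 + 13.5 O2 -> 12 CO2 + 3 H2O
O2 needed = C + H/4 = 12 + 6/4 = 13.50 moles
Air moles = O2 / 0.209 = 13.50 / 0.209 = 64.59 moles air


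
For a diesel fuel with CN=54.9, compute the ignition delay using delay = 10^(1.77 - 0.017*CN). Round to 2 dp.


delay = 10^(1.77 - 0.017*CN)
Exponent = 1.77 - 0.017*54.9 = 0.8367
delay = 10^0.8367 = 6.87 ms


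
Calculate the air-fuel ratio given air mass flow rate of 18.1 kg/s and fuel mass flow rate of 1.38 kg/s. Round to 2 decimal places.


AFR = m_air / m_fuel
AFR = 18.1 / 1.38 = 13.12


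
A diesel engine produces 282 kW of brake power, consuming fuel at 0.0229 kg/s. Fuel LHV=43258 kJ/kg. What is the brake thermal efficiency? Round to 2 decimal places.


eta_BTE = (BP / (mf * LHV)) * 100
Denominator = 0.0229 * 43258 = 990.6082 kW
eta_BTE = (282 / 990.6082) * 100 = 28.47%


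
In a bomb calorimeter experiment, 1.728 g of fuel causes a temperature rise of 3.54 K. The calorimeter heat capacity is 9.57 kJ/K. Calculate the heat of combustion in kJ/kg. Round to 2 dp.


Hc = C_cal * delta_T / m_fuel
Q_released = 9.57 * 3.54 = 33.8778 kJ
m_fuel = 1.728 g = 1.728/1000 kg = 0.001728 kg
Hc = 33.8778 / 0.001728 = 19605.21 kJ/kg


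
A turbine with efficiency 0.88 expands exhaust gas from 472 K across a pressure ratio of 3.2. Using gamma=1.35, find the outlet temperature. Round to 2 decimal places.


T_out = T_in * (1 - eta * (1 - PR^(-(gamma-1)/gamma)))
Exponent = -(1.35-1)/1.35 = -0.25925926
PR^exp = 3.2^(-0.25925926) = 0.73966521
Factor = 1 - 0.88*(1 - 0.73966521) = 0.77090538
T_out = 472 * 0.77090538 = 363.87 K
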